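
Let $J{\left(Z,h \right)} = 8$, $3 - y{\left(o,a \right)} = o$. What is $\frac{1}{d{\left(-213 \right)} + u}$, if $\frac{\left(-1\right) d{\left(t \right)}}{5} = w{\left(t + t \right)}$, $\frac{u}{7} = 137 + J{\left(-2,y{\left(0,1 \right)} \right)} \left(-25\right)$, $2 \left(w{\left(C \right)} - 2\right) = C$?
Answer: $\frac{1}{614} \approx 0.0016287$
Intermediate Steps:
$y{\left(o,a \right)} = 3 - o$
$w{\left(C \right)} = 2 + \frac{C}{2}$
$u = -441$ ($u = 7 \left(137 + 8 \left(-25\right)\right) = 7 \left(137 - 200\right) = 7 \left(-63\right) = -441$)
$d{\left(t \right)} = -10 - 5 t$ ($d{\left(t \right)} = - 5 \left(2 + \frac{t + t}{2}\right) = - 5 \left(2 + \frac{2 t}{2}\right) = - 5 \left(2 + t\right) = -10 - 5 t$)
$\frac{1}{d{\left(-213 \right)} + u} = \frac{1}{\left(-10 - -1065\right) - 441} = \frac{1}{\left(-10 + 1065\right) - 441} = \frac{1}{1055 - 441} = \frac{1}{614}$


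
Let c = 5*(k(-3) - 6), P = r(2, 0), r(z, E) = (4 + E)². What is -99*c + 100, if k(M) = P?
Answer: -4850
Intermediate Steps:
P = 16 (P = (4 + 0)² = 4² = 16)
k(M) = 16
c = 50 (c = 5*(16 - 6) = 5*10 = 50)
-99*c + 100 = -99*50 + 100 = -4950 + 100 = -4850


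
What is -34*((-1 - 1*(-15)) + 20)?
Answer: -1156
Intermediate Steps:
-34*((-1 - 1*(-15)) + 20) = -34*((-1 + 15) + 20) = -34*(14 + 20) = -34*34 = -1156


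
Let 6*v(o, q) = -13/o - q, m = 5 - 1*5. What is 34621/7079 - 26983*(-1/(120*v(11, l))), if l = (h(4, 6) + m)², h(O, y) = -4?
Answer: -1970271847/26758620 ≈ -73.631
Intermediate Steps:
m = 0 (m = 5 - 5 = 0)
l = 16 (l = (-4 + 0)² = (-4)² = 16)
v(o, q) = -13/(6*o) - q/6 (v(o, q) = (-13/o - q)/6 = (-q - 13/o)/6 = -13/(6*o) - q/6)
34621/7079 - 26983*(-1/(120*v(11, l))) = 34621/7079 - 26983*(-11/(20*(-13 - 1*11*16))) = 34621*(1/7079) - 26983*(-11/(20*(-13 - 176))) = 34621/7079 - 26983/((-20*(-189)/11)) = 34621/7079 - 26983/((-120*(-63/22))) = 34621/7079 - 26983/3780/11 = 34621/7079 - 26983*11/3780 = 34621/7079 - 296813/3780 = -1970271847/26758620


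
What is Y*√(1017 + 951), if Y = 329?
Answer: 1316*√123 ≈ 14595.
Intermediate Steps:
Y*√(1017 + 951) = 329*√(1017 + 951) = 329*√1968 = 329*(4*√123) = 1316*√123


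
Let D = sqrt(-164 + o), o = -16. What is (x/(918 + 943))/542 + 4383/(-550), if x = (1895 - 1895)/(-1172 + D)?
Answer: -4383/550 ≈ -7.9691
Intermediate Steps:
D = 6*I*sqrt(5) (D = sqrt(-164 - 16) = sqrt(-180) = 6*I*sqrt(5) ≈ 13.416*I)
x = 0 (x = (1895 - 1895)/(-1172 + 6*I*sqrt(5)) = 0/(-1172 + 6*I*sqrt(5)) = 0)
(x/(918 + 943))/542 + 4383/(-550) = (0/(918 + 943))/542 + 4383/(-550) = (0/1861)*(1/542) + 4383*(-1/550) = (0*(1/1861))*(1/542) - 4383/550 = 0*(1/542) - 4383/550 = 0 - 4383/550 = -4383/550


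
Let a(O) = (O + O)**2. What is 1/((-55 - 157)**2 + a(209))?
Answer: 1/219668 ≈ 4.5523e-6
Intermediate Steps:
a(O) = 4*O**2 (a(O) = (2*O)**2 = 4*O**2)
1/((-55 - 157)**2 + a(209)) = 1/((-55 - 157)**2 + 4*209**2) = 1/((-212)**2 + 4*43681) = 1/(44944 + 174724) = 1/219668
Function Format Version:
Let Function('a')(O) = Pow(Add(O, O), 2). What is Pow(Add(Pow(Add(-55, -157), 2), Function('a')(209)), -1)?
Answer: Rational(1, 219668) ≈ 4.5523e-6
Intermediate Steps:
Function('a')(O) = Mul(4, Pow(O, 2)) (Function('a')(O) = Pow(Mul(2, O), 2) = Mul(4, Pow(O, 2)))
Pow(Add(Pow(Add(-55, -157), 2), Function('a')(209)), -1) = Pow(Add(Pow(Add(-55, -157), 2), Mul(4, Pow(209, 2))), -1) = Pow(Add(Pow(-212, 2), Mul(4, 43681)), -1) = Pow(Add(44944, 174724), -1) = Pow(219668, -1) = Rational(1, 219668)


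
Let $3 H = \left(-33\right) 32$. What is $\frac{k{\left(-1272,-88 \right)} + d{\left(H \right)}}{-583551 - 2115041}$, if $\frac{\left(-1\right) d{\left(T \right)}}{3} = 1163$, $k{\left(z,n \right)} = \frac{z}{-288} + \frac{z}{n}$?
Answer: $\frac{458057}{356214144} \approx 0.0012859$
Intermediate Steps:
$k{\left(z,n \right)} = - \frac{z}{288} + \frac{z}{n}$ ($k{\left(z,n \right)} = z \left(- \frac{1}{288}\right) + \frac{z}{n} = - \frac{z}{288} + \frac{z}{n}$)
$H = -352$ ($H = \frac{\left(-33\right) 32}{3} = \frac{1}{3} \left(-1056\right) = -352$)
$d{\left(T \right)} = -3489$ ($d{\left(T \right)} = \left(-3\right) 1163 = -3489$)
$\frac{k{\left(-1272,-88 \right)} + d{\left(H \right)}}{-583551 - 2115041} = \frac{\left(\left(- \frac{1}{288}\right) \left(-1272\right) - \frac{1272}{-88}\right) - 3489}{-583551 - 2115041} = \frac{\left(\frac{53}{12} - - \frac{159}{11}\right) - 3489}{-2698592} = \left(\left(\frac{53}{12} + \frac{159}{11}\right) - 3489\right) \left(- \frac{1}{2698592}\right) = \left(\frac{2491}{132} - 3489\right) \left(- \frac{1}{2698592}\right) = \left(- \frac{458057}{132}\right) \left(- \frac{1}{2698592}\right) = \frac{458057}{356214144}$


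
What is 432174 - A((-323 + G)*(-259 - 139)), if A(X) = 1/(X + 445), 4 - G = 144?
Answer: 79830749105/184719 ≈ 4.3217e+5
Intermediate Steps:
G = -140 (G = 4 - 1*144 = 4 - 144 = -140)
A(X) = 1/(445 + X)
432174 - A((-323 + G)*(-259 - 139)) = 432174 - 1/(445 + (-323 - 140)*(-259 - 139)) = 432174 - 1/(445 - 463*(-398)) = 432174 - 1/(445 + 184274) = 432174 - 1/184719 = 79830749105/184719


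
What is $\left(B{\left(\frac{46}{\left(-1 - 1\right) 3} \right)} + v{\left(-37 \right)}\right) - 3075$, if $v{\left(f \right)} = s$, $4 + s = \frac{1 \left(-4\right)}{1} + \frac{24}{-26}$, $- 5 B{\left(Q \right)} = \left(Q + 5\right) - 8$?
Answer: $- \frac{600949}{195} \approx -3081.8$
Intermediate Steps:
$B{\left(Q \right)} = \frac{3}{5} - \frac{Q}{5}$ ($B{\left(Q \right)} = - \frac{\left(Q + 5\right) - 8}{5} = - \frac{\left(5 + Q\right) - 8}{5} = - \frac{-3 + Q}{5} = \frac{3}{5} - \frac{Q}{5}$)
$s = - \frac{116}{13}$ ($s = -4 + \left(\frac{1 \left(-4\right)}{1} + \frac{24}{-26}\right) = -4 + \left(\left(-4\right) 1 + 24 \left(- \frac{1}{26}\right)\right) = -4 - \frac{64}{13} = - \frac{116}{13} \approx -8.9231$)
$v{\left(f \right)} = - \frac{116}{13}$
$\left(B{\left(\frac{46}{\left(-1 - 1\right) 3} \right)} + v{\left(-37 \right)}\right) - 3075 = \left(\left(\frac{3}{5} - \frac{46 \frac{1}{\left(-1 - 1\right) 3}}{5}\right) - \frac{116}{13}\right) - 3075 = \left(\left(\frac{3}{5} - \frac{46 \frac{1}{\left(-2\right) 3}}{5}\right) - \frac{116}{13}\right) - 3075 = \left(\left(\frac{3}{5} - \frac{46 \frac{1}{-6}}{5}\right) - \frac{116}{13}\right) - 3075 = \left(\left(\frac{3}{5} - \frac{46 \left(- \frac{1}{6}\right)}{5}\right) - \frac{116}{13}\right) - 3075 = \left(\left(\frac{3}{5} - - \frac{23}{15}\right) - \frac{116}{13}\right) - 3075 = \left(\left(\frac{3}{5} + \frac{23}{15}\right) - \frac{116}{13}\right) - 3075 = \left(\frac{32}{15} - \frac{116}{13}\right) - 3075 = - \frac{1324}{195} - 3075 = - \frac{600949}{195}$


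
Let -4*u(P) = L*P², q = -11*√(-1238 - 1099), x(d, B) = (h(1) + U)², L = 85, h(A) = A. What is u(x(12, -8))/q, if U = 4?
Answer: -53125*I*√2337/102828 ≈ -24.976*I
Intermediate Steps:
x(d, B) = 25 (x(d, B) = (1 + 4)² = 5² = 25)
q = -11*I*√2337 ≈ -531.77*I
u(P) = -85*P²/4
u(x(12, -8))/q = (-85/4*25²)/((-11*I*√2337)) = (-85/4*625)*(I*√2337/25707) = -53125*I*√2337/102828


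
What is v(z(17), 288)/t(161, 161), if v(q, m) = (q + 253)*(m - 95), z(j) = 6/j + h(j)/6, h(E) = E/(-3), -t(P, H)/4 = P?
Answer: -14906741/197064 ≈ -75.644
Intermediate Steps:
t(P, H) = -4*P
h(E) = -E/3 (h(E) = E*(-1/3) = -E/3)
z(j) = 6/j - j/18 (z(j) = 6/j - j/3/6 = 6/j - j/3*(1/6) = 6/j - j/18)
v(q, m) = (-95 + m)*(253 + q) (v(q, m) = (253 + q)*(-95 + m) = (-95 + m)*(253 + q))
v(z(17), 288)/t(161, 161) = (-24035 - 95*(6/17 - 1/18*17) + 253*288 + 288*(6/17 - 1/18*17))/((-4*161)) = (-24035 - 95*(6*(1/17) - 17/18) + 72864 + 288*(6*(1/17) - 17/18))/(-644) = (-24035 - 95*(6/17 - 17/18) + 72864 + 288*(6/17 - 17/18))*(-1/644) = (-24035 - 95*(-181/306) + 72864 + 288*(-181/306))*(-1/644) = (-24035 + 17195/306 + 72864 - 2896/17)*(-1/644) = (14906741/306)*(-1/644) = -14906741/197064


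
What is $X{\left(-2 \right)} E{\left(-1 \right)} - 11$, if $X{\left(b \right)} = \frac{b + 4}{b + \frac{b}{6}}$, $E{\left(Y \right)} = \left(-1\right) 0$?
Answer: $-11$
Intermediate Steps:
$E{\left(Y \right)} = 0$
$X{\left(b \right)} = \frac{6 \left(4 + b\right)}{7 b}$ ($X{\left(b \right)} = \frac{4 + b}{b + b \frac{1}{6}} = \frac{4 + b}{b + \frac{b}{6}} = \frac{4 + b}{\frac{7}{6} b} = \left(4 + b\right) \frac{6}{7 b} = \frac{6 \left(4 + b\right)}{7 b}$)
$X{\left(-2 \right)} E{\left(-1 \right)} - 11 = \frac{6 \left(4 - 2\right)}{7 \left(-2\right)} 0 - 11 = \frac{6}{7} \left(- \frac{1}{2}\right) 2 \cdot 0 - 11 = \left(- \frac{6}{7}\right) 0 - 11 = 0 - 11 = -11$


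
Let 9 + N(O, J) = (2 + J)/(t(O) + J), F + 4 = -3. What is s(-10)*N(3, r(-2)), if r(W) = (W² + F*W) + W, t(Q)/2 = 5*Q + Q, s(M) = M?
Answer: 1125/13 ≈ 86.538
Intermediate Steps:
F = -7 (F = -4 - 3 = -7)
t(Q) = 12*Q (t(Q) = 2*(5*Q + Q) = 2*(6*Q) = 12*Q)
r(W) = W² - 6*W (r(W) = (W² - 7*W) + W = W² - 6*W)
N(O, J) = -9 + (2 + J)/(J + 12*O) (N(O, J) = -9 + (2 + J)/(12*O + J) = -9 + (2 + J)/(J + 12*O))
s(-10)*N(3, r(-2)) = -20*(1 - 54*3 - (-8)*(-6 - 2))/(-2*(-6 - 2) + 12*3) = -20*(1 - 162 - (-8)*(-8))/(-2*(-8) + 36) = -20*(1 - 162 - 4*16)/(16 + 36) = -20*(1 - 162 - 64)/52 = -20*(-225)/52 = -10*(-225/26) = 1125/13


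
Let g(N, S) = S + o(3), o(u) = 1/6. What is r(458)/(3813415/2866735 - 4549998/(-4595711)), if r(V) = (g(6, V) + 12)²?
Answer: 20968937591339589397/220096740813084 ≈ 95272.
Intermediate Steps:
o(u) = ⅙
g(N, S) = ⅙ + S (g(N, S) = S + ⅙ = ⅙ + S)
r(V) = (73/6 + V)² (r(V) = ((⅙ + V) + 12)² = (73/6 + V)²)
r(458)/(3813415/2866735 - 4549998/(-4595711)) = ((73 + 6*458)²/36)/(3813415/2866735 - 4549998/(-4595711)) = ((73 + 2748)²/36)/(3813415*(1/2866735) - 4549998*(-1/4595711)) = ((1/36)*2821²)/(762683/573347 + 4549998/4595711) = ((1/36)*7958041)/(6113798355919/2634937114717) = (7958041/36)*(2634937114717/6113798355919) = 20968937591339589397/220096740813084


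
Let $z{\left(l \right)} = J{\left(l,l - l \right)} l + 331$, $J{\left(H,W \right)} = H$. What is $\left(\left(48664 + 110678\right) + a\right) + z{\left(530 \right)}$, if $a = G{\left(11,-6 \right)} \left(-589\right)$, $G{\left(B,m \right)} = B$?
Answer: $434094$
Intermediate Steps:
$a = -6479$ ($a = 11 \left(-589\right) = -6479$)
$z{\left(l \right)} = 331 + l^{2}$ ($z{\left(l \right)} = l l + 331 = l^{2} + 331 = 331 + l^{2}$)
$\left(\left(48664 + 110678\right) + a\right) + z{\left(530 \right)} = \left(\left(48664 + 110678\right) - 6479\right) + \left(331 + 530^{2}\right) = \left(159342 - 6479\right) + \left(331 + 280900\right) = 152863 + 281231 = 434094$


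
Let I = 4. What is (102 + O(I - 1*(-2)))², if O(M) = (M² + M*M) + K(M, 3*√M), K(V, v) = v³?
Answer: 187740 + 56376*√6 ≈ 3.2583e+5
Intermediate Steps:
O(M) = 2*M² + 27*M^(3/2) (O(M) = (M² + M*M) + (3*√M)³ = (M² + M²) + 27*M^(3/2) = 2*M² + 27*M^(3/2))
(102 + O(I - 1*(-2)))² = (102 + (2*(4 - 1*(-2))² + 27*(4 - 1*(-2))^(3/2)))² = (102 + (2*(4 + 2)² + 27*(4 + 2)^(3/2)))² = (102 + (2*6² + 27*6^(3/2)))² = (102 + (2*36 + 27*(6*√6)))² = (102 + (72 + 162*√6))² = (174 + 162*√6)²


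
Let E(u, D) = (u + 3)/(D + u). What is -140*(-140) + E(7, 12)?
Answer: 372410/19 ≈ 19601.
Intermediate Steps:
E(u, D) = (3 + u)/(D + u)
-140*(-140) + E(7, 12) = -140*(-140) + (3 + 7)/(12 + 7) = 19600 + 10/19 = 372410/19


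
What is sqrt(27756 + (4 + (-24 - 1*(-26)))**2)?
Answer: 12*sqrt(193) ≈ 166.71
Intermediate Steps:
sqrt(27756 + (4 + (-24 - 1*(-26)))**2) = sqrt(27756 + (4 + (-24 + 26))**2) = sqrt(27756 + (4 + 2)**2) = sqrt(27756 + 6**2) = sqrt(27756 + 36) = sqrt(27792) = 12*sqrt(193)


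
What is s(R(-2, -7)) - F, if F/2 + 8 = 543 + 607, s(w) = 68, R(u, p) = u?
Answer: -2216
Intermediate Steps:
F = 2284 (F = -16 + 2*(543 + 607) = -16 + 2*1150 = -16 + 2300 = 2284)
s(R(-2, -7)) - F = 68 - 1*2284 = 68 - 2284 = -2216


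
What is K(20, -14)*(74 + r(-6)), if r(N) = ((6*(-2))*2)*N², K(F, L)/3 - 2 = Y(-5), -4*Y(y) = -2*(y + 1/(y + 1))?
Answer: 5925/4 ≈ 1481.3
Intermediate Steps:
Y(y) = y/2 + 1/(2*(1 + y)) (Y(y) = -(-1)*(y + 1/(y + 1))/2 = -(-1)*(y + 1/(1 + y))/2 = -(-2*y - 2/(1 + y))/4 = y/2 + 1/(2*(1 + y)))
K(F, L) = -15/8 (K(F, L) = 6 + 3*((1 - 5 + (-5)²)/(2*(1 - 5))) = 6 + 3*((½)*(1 - 5 + 25)/(-4)) = 6 + 3*((½)*(-¼)*21) = 6 + 3*(-21/8) = 6 - 63/8 = -15/8)
r(N) = -24*N² (r(N) = (-12*2)*N² = -24*N²)
K(20, -14)*(74 + r(-6)) = -15*(74 - 24*(-6)²)/8 = -15*(74 - 24*36)/8 = -15*(74 - 864)/8 = -15/8*(-790) = 5925/4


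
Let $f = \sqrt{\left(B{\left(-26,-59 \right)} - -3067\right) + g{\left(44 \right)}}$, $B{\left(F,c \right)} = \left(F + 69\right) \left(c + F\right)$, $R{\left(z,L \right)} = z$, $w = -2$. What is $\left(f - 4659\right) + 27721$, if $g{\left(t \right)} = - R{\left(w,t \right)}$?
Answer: $23062 + i \sqrt{586} \approx 23062.0 + 24.207 i$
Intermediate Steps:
$B{\left(F,c \right)} = \left(69 + F\right) \left(F + c\right)$
$g{\left(t \right)} = 2$ ($g{\left(t \right)} = \left(-1\right) \left(-2\right) = 2$)
$f = i \sqrt{586}$ ($f = \sqrt{\left(\left(\left(-26\right)^{2} + 69 \left(-26\right) + 69 \left(-59\right) - -1534\right) - -3067\right) + 2} = \sqrt{\left(\left(676 - 1794 - 4071 + 1534\right) + 3067\right) + 2} = \sqrt{\left(-3655 + 3067\right) + 2} = \sqrt{-588 + 2} = \sqrt{-586} = i \sqrt{586} \approx 24.207 i$)
$\left(f - 4659\right) + 27721 = \left(i \sqrt{586} - 4659\right) + 27721 = \left(-4659 + i \sqrt{586}\right) + 27721 = 23062 + i \sqrt{586}$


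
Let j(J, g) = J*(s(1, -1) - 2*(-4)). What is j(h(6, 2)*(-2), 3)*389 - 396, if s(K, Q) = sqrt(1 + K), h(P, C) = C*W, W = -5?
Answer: 61844 + 7780*sqrt(2) ≈ 72847.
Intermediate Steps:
h(P, C) = -5*C (h(P, C) = C*(-5) = -5*C)
j(J, g) = J*(8 + sqrt(2)) (j(J, g) = J*(sqrt(1 + 1) - 2*(-4)) = J*(sqrt(2) + 8) = J*(8 + sqrt(2)))
j(h(6, 2)*(-2), 3)*389 - 396 = ((-5*2*(-2))*(8 + sqrt(2)))*389 - 396 = ((-10*(-2))*(8 + sqrt(2)))*389 - 396 = (20*(8 + sqrt(2)))*389 - 396 = (160 + 20*sqrt(2))*389 - 396 = (62240 + 7780*sqrt(2)) - 396 = 61844 + 7780*sqrt(2)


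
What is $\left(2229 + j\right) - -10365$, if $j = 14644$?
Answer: $27238$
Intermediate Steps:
$\left(2229 + j\right) - -10365 = \left(2229 + 14644\right) - -10365 = 16873 + 10365 = 27238$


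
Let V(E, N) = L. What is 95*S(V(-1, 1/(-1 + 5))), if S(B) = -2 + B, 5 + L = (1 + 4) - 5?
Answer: -665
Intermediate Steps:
L = -5 (L = -5 + ((1 + 4) - 5) = -5 + (5 - 5) = -5 + 0 = -5)
V(E, N) = -5
95*S(V(-1, 1/(-1 + 5))) = 95*(-2 - 5) = 95*(-7) = -665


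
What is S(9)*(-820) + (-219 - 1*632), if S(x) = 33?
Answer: -27911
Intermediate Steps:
S(9)*(-820) + (-219 - 1*632) = 33*(-820) + (-219 - 1*632) = -27060 + (-219 - 632) = -27060 - 851 = -27911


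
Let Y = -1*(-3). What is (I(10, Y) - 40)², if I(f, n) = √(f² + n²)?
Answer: (40 - √109)² ≈ 873.78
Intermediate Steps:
Y = 3
(I(10, Y) - 40)² = (√(10² + 3²) - 40)² = (√(100 + 9) - 40)² = (√109 - 40)² = (-40 + √109)²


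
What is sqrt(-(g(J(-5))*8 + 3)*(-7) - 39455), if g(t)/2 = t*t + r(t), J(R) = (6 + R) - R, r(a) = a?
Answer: I*sqrt(34730) ≈ 186.36*I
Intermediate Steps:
J(R) = 6
g(t) = 2*t + 2*t**2 (g(t) = 2*(t*t + t) = 2*(t**2 + t) = 2*(t + t**2) = 2*t + 2*t**2)
sqrt(-(g(J(-5))*8 + 3)*(-7) - 39455) = sqrt(-((2*6*(1 + 6))*8 + 3)*(-7) - 39455) = sqrt(-((2*6*7)*8 + 3)*(-7) - 39455) = sqrt(-(84*8 + 3)*(-7) - 39455) = sqrt(-(672 + 3)*(-7) - 39455) = sqrt(-1*675*(-7) - 39455) = sqrt(-675*(-7) - 39455) = sqrt(4725 - 39455) = sqrt(-34730) = I*sqrt(34730)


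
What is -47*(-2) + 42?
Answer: 136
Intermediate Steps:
-47*(-2) + 42 = 94 + 42 = 136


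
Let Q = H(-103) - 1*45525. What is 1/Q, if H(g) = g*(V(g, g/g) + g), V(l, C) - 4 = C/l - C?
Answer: -1/35224 ≈ -2.8390e-5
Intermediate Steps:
V(l, C) = 4 - C + C/l (V(l, C) = 4 + (C/l - C) = 4 + (-C + C/l) = 4 - C + C/l)
H(g) = g*(3 + g + 1/g) (H(g) = g*((4 - g/g + (g/g)/g) + g) = g*((4 - 1*1 + 1/g) + g) = g*((4 - 1 + 1/g) + g) = g*((3 + 1/g) + g) = g*(3 + g + 1/g))
Q = -35224 (Q = (1 - 103*(3 - 103)) - 1*45525 = (1 - 103*(-100)) - 45525 = (1 + 10300) - 45525 = 10301 - 45525 = -35224)
1/Q = 1/(-35224) = -1/35224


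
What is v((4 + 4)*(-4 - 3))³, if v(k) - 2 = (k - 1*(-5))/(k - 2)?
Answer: 4657463/195112 ≈ 23.871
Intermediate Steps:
v(k) = 2 + (5 + k)/(-2 + k) (v(k) = 2 + (k - 1*(-5))/(k - 2) = 2 + (k + 5)/(-2 + k) = 2 + (5 + k)/(-2 + k))
v((4 + 4)*(-4 - 3))³ = ((1 + 3*((4 + 4)*(-4 - 3)))/(-2 + (4 + 4)*(-4 - 3)))³ = ((1 + 3*(8*(-7)))/(-2 + 8*(-7)))³ = ((1 + 3*(-56))/(-2 - 56))³ = ((1 - 168)/(-58))³ = (-1/58*(-167))³ = (167/58)³ = 4657463/195112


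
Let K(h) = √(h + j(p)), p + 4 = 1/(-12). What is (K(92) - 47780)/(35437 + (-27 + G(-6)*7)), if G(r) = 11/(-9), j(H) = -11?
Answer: -429939/318613 ≈ -1.3494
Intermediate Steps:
p = -49/12 (p = -4 + 1/(-12) = -4 - 1/12 = -49/12 ≈ -4.0833)
G(r) = -11/9 (G(r) = 11*(-⅑) = -11/9)
K(h) = √(-11 + h) (K(h) = √(h - 11) = √(-11 + h))
(K(92) - 47780)/(35437 + (-27 + G(-6)*7)) = (√(-11 + 92) - 47780)/(35437 + (-27 - 11/9*7)) = (√81 - 47780)/(35437 + (-27 - 77/9)) = (9 - 47780)/(35437 - 320/9) = -47771/318613/9 = -47771*9/318613 = -429939/318613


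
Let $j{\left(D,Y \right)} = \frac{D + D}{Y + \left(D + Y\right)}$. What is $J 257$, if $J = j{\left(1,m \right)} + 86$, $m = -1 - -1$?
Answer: $22616$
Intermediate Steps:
$m = 0$ ($m = -1 + 1 = 0$)
$j{\left(D,Y \right)} = \frac{2 D}{D + 2 Y}$
$J = 88$ ($J = 2 \cdot 1 \frac{1}{1 + 2 \cdot 0} + 86 = 2 \cdot 1 \frac{1}{1 + 0} + 86 = 2 \cdot 1 \cdot 1^{-1} + 86 = 2 \cdot 1 \cdot 1 + 86 = 2 + 86 = 88$)
$J 257 = 88 \cdot 257 = 22616$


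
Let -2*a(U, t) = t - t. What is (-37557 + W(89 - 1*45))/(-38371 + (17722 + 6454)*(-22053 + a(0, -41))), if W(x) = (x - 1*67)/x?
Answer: 1652531/23460434756 ≈ 7.0439e-5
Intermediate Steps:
a(U, t) = 0 (a(U, t) = -(t - t)/2 = -½*0 = 0)
W(x) = (-67 + x)/x (W(x) = (x - 67)/x = (-67 + x)/x)
(-37557 + W(89 - 1*45))/(-38371 + (17722 + 6454)*(-22053 + a(0, -41))) = (-37557 + (-67 + (89 - 1*45))/(89 - 1*45))/(-38371 + (17722 + 6454)*(-22053 + 0)) = (-37557 + (-67 + (89 - 45))/(89 - 45))/(-38371 + 24176*(-22053)) = (-37557 + (-67 + 44)/44)/(-38371 - 533153328) = (-37557 + (1/44)*(-23))/(-533191699) = (-37557 - 23/44)*(-1/533191699) = -1652531/44*(-1/533191699) = 1652531/23460434756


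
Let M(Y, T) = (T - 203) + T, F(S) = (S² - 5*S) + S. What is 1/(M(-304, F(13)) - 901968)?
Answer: -1/901937 ≈ -1.1087e-6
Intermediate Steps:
F(S) = S² - 4*S
M(Y, T) = -203 + 2*T (M(Y, T) = (-203 + T) + T = -203 + 2*T)
1/(M(-304, F(13)) - 901968) = 1/((-203 + 2*(13*(-4 + 13))) - 901968) = 1/((-203 + 2*(13*9)) - 901968) = 1/((-203 + 2*117) - 901968) = 1/((-203 + 234) - 901968) = 1/(31 - 901968) = 1/(-901937) = -1/901937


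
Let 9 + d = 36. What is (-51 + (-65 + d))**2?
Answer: 7921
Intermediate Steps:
d = 27 (d = -9 + 36 = 27)
(-51 + (-65 + d))**2 = (-51 + (-65 + 27))**2 = (-51 - 38)**2 = (-89)**2 = 7921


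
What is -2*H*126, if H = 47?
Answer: -11844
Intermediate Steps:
-2*H*126 = -2*47*126 = -94*126 = -11844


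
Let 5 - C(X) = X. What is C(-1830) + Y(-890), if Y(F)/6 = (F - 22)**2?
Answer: 4992299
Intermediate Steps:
Y(F) = 6*(-22 + F)**2 (Y(F) = 6*(F - 22)**2 = 6*(-22 + F)**2)
C(X) = 5 - X
C(-1830) + Y(-890) = (5 - 1*(-1830)) + 6*(-22 - 890)**2 = (5 + 1830) + 6*(-912)**2 = 1835 + 6*831744 = 1835 + 4990464 = 4992299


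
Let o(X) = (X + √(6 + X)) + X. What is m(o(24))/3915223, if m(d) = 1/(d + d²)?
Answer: 397/3518254624807 - 97*√30/21109527748842 ≈ 8.7672e-11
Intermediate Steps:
o(X) = √(6 + X) + 2*X
m(o(24))/3915223 = (1/((√(6 + 24) + 2*24)*(1 + (√(6 + 24) + 2*24))))/3915223 = (1/((√30 + 48)*(1 + (√30 + 48))))*(1/3915223) = (1/((48 + √30)*(1 + (48 + √30))))*(1/3915223) = (1/((48 + √30)*(49 + √30)))*(1/3915223) = 1/(3915223*(48 + √30)*(49 + √30))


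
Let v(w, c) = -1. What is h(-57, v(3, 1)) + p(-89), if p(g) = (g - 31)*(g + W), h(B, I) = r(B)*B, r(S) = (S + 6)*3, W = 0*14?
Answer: 19401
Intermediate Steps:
W = 0
r(S) = 18 + 3*S (r(S) = (6 + S)*3 = 18 + 3*S)
h(B, I) = B*(18 + 3*B) (h(B, I) = (18 + 3*B)*B = B*(18 + 3*B))
p(g) = g*(-31 + g) (p(g) = (g - 31)*(g + 0) = (-31 + g)*g = g*(-31 + g))
h(-57, v(3, 1)) + p(-89) = 3*(-57)*(6 - 57) - 89*(-31 - 89) = 3*(-57)*(-51) - 89*(-120) = 8721 + 10680 = 19401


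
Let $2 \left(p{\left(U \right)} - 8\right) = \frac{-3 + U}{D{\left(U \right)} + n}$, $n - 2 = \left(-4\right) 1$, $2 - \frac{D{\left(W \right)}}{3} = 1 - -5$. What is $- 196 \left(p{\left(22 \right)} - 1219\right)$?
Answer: $237489$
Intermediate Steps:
$D{\left(W \right)} = -12$ ($D{\left(W \right)} = 6 - 3 \left(1 - -5\right) = 6 - 3 \left(1 + 5\right) = 6 - 18 = -12$)
$n = -2$ ($n = 2 - 4 = -2$)
$p{\left(U \right)} = \frac{227}{28} - \frac{U}{28}$ ($p{\left(U \right)} = 8 + \frac{\left(-3 + U\right) \frac{1}{-12 - 2}}{2} = 8 + \frac{\left(-3 + U\right) \frac{1}{-14}}{2} = 8 + \frac{\left(-3 + U\right) \left(- \frac{1}{14}\right)}{2} = 8 + \frac{\frac{3}{14} - \frac{U}{14}}{2} = 8 - \left(- \frac{3}{28} + \frac{U}{28}\right) = \frac{227}{28} - \frac{U}{28}$)
$- 196 \left(p{\left(22 \right)} - 1219\right) = - 196 \left(\left(\frac{227}{28} - \frac{11}{14}\right) - 1219\right) = - 196 \left(\frac{205}{28} - 1219\right) = \left(-196\right) \left(- \frac{33927}{28}\right) = 237489$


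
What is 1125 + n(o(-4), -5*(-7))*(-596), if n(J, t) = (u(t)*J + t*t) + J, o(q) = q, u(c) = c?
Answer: -643151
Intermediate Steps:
n(J, t) = J + t**2 + J*t (n(J, t) = (t*J + t*t) + J = (J*t + t**2) + J = (t**2 + J*t) + J = J + t**2 + J*t)
1125 + n(o(-4), -5*(-7))*(-596) = 1125 + (-4 + (-5*(-7))**2 - (-20)*(-7))*(-596) = 1125 + (-4 + 35**2 - 4*35)*(-596) = 1125 + (-4 + 1225 - 140)*(-596) = 1125 + 1081*(-596) = 1125 - 644276 = -643151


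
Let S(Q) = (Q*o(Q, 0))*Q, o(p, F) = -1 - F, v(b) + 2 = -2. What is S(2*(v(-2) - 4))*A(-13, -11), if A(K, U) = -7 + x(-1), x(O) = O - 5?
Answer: 3328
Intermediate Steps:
v(b) = -4 (v(b) = -2 - 2 = -4)
x(O) = -5 + O
A(K, U) = -13 (A(K, U) = -7 + (-5 - 1) = -7 - 6 = -13)
S(Q) = -Q² (S(Q) = (Q*(-1 - 1*0))*Q = (Q*(-1 + 0))*Q = (Q*(-1))*Q = (-Q)*Q = -Q²)
S(2*(v(-2) - 4))*A(-13, -11) = -(2*(-4 - 4))²*(-13) = -(2*(-8))²*(-13) = -1*(-16)²*(-13) = -1*256*(-13) = -256*(-13) = 3328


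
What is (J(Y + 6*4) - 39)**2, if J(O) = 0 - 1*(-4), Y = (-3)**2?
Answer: 1225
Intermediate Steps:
Y = 9
J(O) = 4 (J(O) = 0 + 4 = 4)
(J(Y + 6*4) - 39)**2 = (4 - 39)**2 = (-35)**2 = 1225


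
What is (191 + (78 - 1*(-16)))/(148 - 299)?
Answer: -285/151 ≈ -1.8874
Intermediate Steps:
(191 + (78 - 1*(-16)))/(148 - 299) = (191 + (78 + 16))/(-151) = (191 + 94)*(-1/151) = 285*(-1/151) = -285/151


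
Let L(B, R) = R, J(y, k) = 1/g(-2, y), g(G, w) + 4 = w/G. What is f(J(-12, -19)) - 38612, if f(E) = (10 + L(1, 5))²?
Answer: -38387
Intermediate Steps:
g(G, w) = -4 + w/G
J(y, k) = 1/(-4 - y/2) (J(y, k) = 1/(-4 + y/(-2)) = 1/(-4 + y*(-½)) = 1/(-4 - y/2))
f(E) = 225 (f(E) = (10 + 5)² = 15² = 225)
f(J(-12, -19)) - 38612 = 225 - 38612 = -38387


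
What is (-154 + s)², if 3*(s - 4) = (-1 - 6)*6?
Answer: 26896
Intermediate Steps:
s = -10 (s = 4 + ((-1 - 6)*6)/3 = 4 + (-7*6)/3 = 4 + (⅓)*(-42) = 4 - 14 = -10)
(-154 + s)² = (-154 - 10)² = (-164)² = 26896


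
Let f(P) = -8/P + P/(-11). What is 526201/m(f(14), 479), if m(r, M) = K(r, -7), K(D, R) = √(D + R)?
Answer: -526201*I*√52437/681 ≈ -1.7694e+5*I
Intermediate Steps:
f(P) = -8/P - P/11 (f(P) = -8/P + P*(-1/11) = -8/P - P/11)
m(r, M) = √(-7 + r) (m(r, M) = √(r - 7) = √(-7 + r))
526201/m(f(14), 479) = 526201/(√(-7 + (-8/14 - 1/11*14))) = 526201/(√(-7 + (-8*1/14 - 14/11))) = 526201/(√(-7 + (-4/7 - 14/11))) = 526201/(√(-7 - 142/77)) = 526201/(√(-681/77)) = 526201/((I*√52437/77)) = 526201*(-I*√52437/681) = -526201*I*√52437/681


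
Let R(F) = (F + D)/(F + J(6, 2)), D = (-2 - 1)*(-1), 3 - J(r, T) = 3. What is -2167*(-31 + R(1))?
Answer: 58509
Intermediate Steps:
J(r, T) = 0 (J(r, T) = 3 - 1*3 = 3 - 3 = 0)
D = 3 (D = -3*(-1) = 3)
R(F) = (3 + F)/F (R(F) = (F + 3)/(F + 0) = (3 + F)/F)
-2167*(-31 + R(1)) = -2167*(-31 + (3 + 1)/1) = -2167*(-31 + 1*4) = -2167*(-31 + 4) = -2167*(-27) = 58509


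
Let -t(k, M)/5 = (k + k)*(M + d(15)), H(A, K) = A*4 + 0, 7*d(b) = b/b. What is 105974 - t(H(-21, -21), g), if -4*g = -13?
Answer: 103124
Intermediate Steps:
g = 13/4 (g = -1/4*(-13) = 13/4 ≈ 3.2500)
d(b) = 1/7 (d(b) = (b/b)/7 = (1/7)*1 = 1/7)
H(A, K) = 4*A (H(A, K) = 4*A + 0 = 4*A)
t(k, M) = -10*k*(1/7 + M) (t(k, M) = -5*(k + k)*(M + 1/7) = -5*2*k*(1/7 + M) = -10*k*(1/7 + M))
105974 - t(H(-21, -21), g) = 105974 - (-10)*4*(-21)*(1 + 7*(13/4))/7 = 105974 - (-10)*(-84)*(1 + 91/4)/7 = 105974 - (-10)*(-84)*95/(7*4) = 105974 - 1*2850 = 105974 - 2850 = 103124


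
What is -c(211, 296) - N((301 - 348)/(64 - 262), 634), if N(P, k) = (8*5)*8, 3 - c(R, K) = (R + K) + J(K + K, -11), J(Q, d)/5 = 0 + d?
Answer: 129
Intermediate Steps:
J(Q, d) = 5*d (J(Q, d) = 5*(0 + d) = 5*d)
c(R, K) = 58 - K - R (c(R, K) = 3 - ((R + K) + 5*(-11)) = 3 - ((K + R) - 55) = 3 - (-55 + K + R) = 3 + (55 - K - R) = 58 - K - R)
N(P, k) = 320 (N(P, k) = 40*8 = 320)
-c(211, 296) - N((301 - 348)/(64 - 262), 634) = -(58 - 1*296 - 1*211) - 1*320 = -(58 - 296 - 211) - 320 = -1*(-449) - 320 = 449 - 320 = 129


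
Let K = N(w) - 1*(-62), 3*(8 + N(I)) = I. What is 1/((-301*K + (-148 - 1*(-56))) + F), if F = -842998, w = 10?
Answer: -3/2581042 ≈ -1.1623e-6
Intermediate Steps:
N(I) = -8 + I/3
K = 172/3 (K = (-8 + (1/3)*10) - 1*(-62) = (-8 + 10/3) + 62 = -14/3 + 62 = 172/3 ≈ 57.333)
1/((-301*K + (-148 - 1*(-56))) + F) = 1/((-301*172/3 + (-148 - 1*(-56))) - 842998) = 1/((-51772/3 + (-148 + 56)) - 842998) = 1/((-51772/3 - 92) - 842998) = 1/(-52048/3 - 842998) = 1/(-2581042/3) = -3/2581042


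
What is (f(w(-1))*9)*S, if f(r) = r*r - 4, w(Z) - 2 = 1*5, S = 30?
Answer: 12150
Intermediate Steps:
w(Z) = 7 (w(Z) = 2 + 1*5 = 2 + 5 = 7)
f(r) = -4 + r² (f(r) = r² - 4 = -4 + r²)
(f(w(-1))*9)*S = ((-4 + 7²)*9)*30 = ((-4 + 49)*9)*30 = (45*9)*30 = 405*30 = 12150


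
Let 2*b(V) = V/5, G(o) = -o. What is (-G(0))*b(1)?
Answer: 0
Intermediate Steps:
b(V) = V/10 (b(V) = (V/5)/2 = V/10)
(-G(0))*b(1) = (-(-1)*0)*((1/10)*1) = -1*0*(1/10) = 0*(1/10) = 0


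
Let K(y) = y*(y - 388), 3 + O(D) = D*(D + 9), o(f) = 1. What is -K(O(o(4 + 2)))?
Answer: 2667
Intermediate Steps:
O(D) = -3 + D*(9 + D) (O(D) = -3 + D*(D + 9) = -3 + D*(9 + D))
K(y) = y*(-388 + y)
-K(O(o(4 + 2))) = -(-3 + 1² + 9*1)*(-388 + (-3 + 1² + 9*1)) = -(-3 + 1 + 9)*(-388 + (-3 + 1 + 9)) = -7*(-388 + 7) = -7*(-381) = -1*(-2667) = 2667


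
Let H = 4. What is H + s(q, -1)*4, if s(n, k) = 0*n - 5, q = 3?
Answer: -16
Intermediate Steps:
s(n, k) = -5 (s(n, k) = 0 - 5 = -5)
H + s(q, -1)*4 = 4 - 5*4 = 4 - 20 = -16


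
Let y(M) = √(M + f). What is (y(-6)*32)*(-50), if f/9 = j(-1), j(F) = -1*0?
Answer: -1600*I*√6 ≈ -3919.2*I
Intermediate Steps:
j(F) = 0
f = 0 (f = 9*0 = 0)
y(M) = √M (y(M) = √(M + 0) = √M)
(y(-6)*32)*(-50) = (√(-6)*32)*(-50) = ((I*√6)*32)*(-50) = (32*I*√6)*(-50) = -1600*I*√6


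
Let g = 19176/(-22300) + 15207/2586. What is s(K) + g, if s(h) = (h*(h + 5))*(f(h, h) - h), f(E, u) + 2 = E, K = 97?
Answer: -95070074953/4805650 ≈ -19783.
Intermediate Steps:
f(E, u) = -2 + E
g = 24127247/4805650 (g = 19176*(-1/22300) + 15207*(1/2586) = -4794/5575 + 5069/862 = 24127247/4805650 ≈ 5.0206)
s(h) = -2*h*(5 + h) (s(h) = (h*(h + 5))*((-2 + h) - h) = (h*(5 + h))*(-2) = -2*h*(5 + h))
s(K) + g = 2*97*(-5 - 1*97) + 24127247/4805650 = 2*97*(-5 - 97) + 24127247/4805650 = 2*97*(-102) + 24127247/4805650 = -19788 + 24127247/4805650 = -95070074953/4805650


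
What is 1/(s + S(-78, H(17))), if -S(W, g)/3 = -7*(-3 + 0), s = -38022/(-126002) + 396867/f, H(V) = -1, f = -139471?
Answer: -8786812471/575920720359 ≈ -0.015257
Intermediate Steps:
s = -22351534686/8786812471 (s = -38022/(-126002) + 396867/(-139471) = -38022*(-1/126002) + 396867*(-1/139471) = 19011/63001 - 396867/139471 = -22351534686/8786812471 ≈ -2.5438)
S(W, g) = -63 (S(W, g) = -(-21)*(-3 + 0) = -(-21)*(-3) = -3*21 = -63)
1/(s + S(-78, H(17))) = 1/(-22351534686/8786812471 - 63) = 1/(-575920720359/8786812471) = -8786812471/575920720359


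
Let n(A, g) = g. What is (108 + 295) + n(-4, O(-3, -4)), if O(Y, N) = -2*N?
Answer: 411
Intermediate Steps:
(108 + 295) + n(-4, O(-3, -4)) = (108 + 295) - 2*(-4) = 403 + 8 = 411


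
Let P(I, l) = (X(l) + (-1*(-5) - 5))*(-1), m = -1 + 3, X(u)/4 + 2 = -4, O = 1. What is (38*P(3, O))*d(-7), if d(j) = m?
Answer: 1824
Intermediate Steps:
X(u) = -24 (X(u) = -8 + 4*(-4) = -8 - 16 = -24)
m = 2
d(j) = 2
P(I, l) = 24 (P(I, l) = (-24 + (-1*(-5) - 5))*(-1) = (-24 + (5 - 5))*(-1) = (-24 + 0)*(-1) = -24*(-1) = 24)
(38*P(3, O))*d(-7) = (38*24)*2 = 912*2 = 1824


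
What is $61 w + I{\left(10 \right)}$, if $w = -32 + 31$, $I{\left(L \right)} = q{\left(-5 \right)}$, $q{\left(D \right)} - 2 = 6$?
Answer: $-53$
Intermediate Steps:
$q{\left(D \right)} = 8$ ($q{\left(D \right)} = 2 + 6 = 8$)
$I{\left(L \right)} = 8$
$w = -1$
$61 w + I{\left(10 \right)} = 61 \left(-1\right) + 8 = -61 + 8 = -53$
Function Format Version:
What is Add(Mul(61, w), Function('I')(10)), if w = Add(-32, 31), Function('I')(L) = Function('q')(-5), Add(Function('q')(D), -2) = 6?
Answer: -53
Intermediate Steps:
Function('q')(D) = 8 (Function('q')(D) = Add(2, 6) = 8)
Function('I')(L) = 8
w = -1
Add(Mul(61, w), Function('I')(10)) = Add(Mul(61, -1), 8) = Add(-61, 8) = -53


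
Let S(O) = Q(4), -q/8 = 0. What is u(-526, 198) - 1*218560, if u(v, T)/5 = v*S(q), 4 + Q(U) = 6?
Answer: -223820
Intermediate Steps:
q = 0 (q = -8*0 = 0)
Q(U) = 2 (Q(U) = -4 + 6 = 2)
S(O) = 2
u(v, T) = 10*v (u(v, T) = 5*(v*2) = 5*(2*v) = 10*v)
u(-526, 198) - 1*218560 = 10*(-526) - 1*218560 = -5260 - 218560 = -223820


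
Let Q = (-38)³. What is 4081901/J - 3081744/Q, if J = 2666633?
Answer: 1055232789953/18290435747 ≈ 57.693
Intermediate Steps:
Q = -54872
4081901/J - 3081744/Q = 4081901/2666633 - 3081744/(-54872) = 4081901*(1/2666633) - 3081744*(-1/54872) = 4081901/2666633 + 385218/6859 = 1055232789953/18290435747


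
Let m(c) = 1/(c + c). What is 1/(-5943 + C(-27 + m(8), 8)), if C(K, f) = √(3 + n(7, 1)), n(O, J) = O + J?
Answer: -5943/35319238 - √11/35319238 ≈ -0.00016836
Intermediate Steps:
n(O, J) = J + O
m(c) = 1/(2*c)
C(K, f) = √11 (C(K, f) = √(3 + (1 + 7)) = √(3 + 8) = √11)
1/(-5943 + C(-27 + m(8), 8)) = 1/(-5943 + √11)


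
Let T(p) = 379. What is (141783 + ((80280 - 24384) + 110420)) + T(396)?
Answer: 308478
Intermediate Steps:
(141783 + ((80280 - 24384) + 110420)) + T(396) = (141783 + ((80280 - 24384) + 110420)) + 379 = (141783 + (55896 + 110420)) + 379 = (141783 + 166316) + 379 = 308099 + 379 = 308478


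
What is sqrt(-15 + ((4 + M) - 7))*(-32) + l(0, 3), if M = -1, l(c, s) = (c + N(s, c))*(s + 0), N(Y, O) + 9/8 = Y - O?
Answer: 45/8 - 32*I*sqrt(19) ≈ 5.625 - 139.48*I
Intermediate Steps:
N(Y, O) = -9/8 + Y - O (N(Y, O) = -9/8 + (Y - O) = -9/8 + Y - O)
l(c, s) = s*(-9/8 + s) (l(c, s) = (c + (-9/8 + s - c))*(s + 0) = (-9/8 + s)*s = s*(-9/8 + s))
sqrt(-15 + ((4 + M) - 7))*(-32) + l(0, 3) = sqrt(-15 + ((4 - 1) - 7))*(-32) + (1/8)*3*(-9 + 8*3) = sqrt(-15 + (3 - 7))*(-32) + (1/8)*3*(-9 + 24) = sqrt(-15 - 4)*(-32) + (1/8)*3*15 = sqrt(-19)*(-32) + 45/8 = (I*sqrt(19))*(-32) + 45/8 = -32*I*sqrt(19) + 45/8 = 45/8 - 32*I*sqrt(19)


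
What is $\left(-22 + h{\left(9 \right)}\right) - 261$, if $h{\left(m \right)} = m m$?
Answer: $-202$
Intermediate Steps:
$h{\left(m \right)} = m^{2}$
$\left(-22 + h{\left(9 \right)}\right) - 261 = \left(-22 + 9^{2}\right) - 261 = \left(-22 + 81\right) - 261 = 59 - 261 = -202$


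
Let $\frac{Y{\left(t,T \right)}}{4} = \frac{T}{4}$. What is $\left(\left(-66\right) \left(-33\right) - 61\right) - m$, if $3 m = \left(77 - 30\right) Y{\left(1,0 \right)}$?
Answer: $2117$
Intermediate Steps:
$Y{\left(t,T \right)} = T$ ($Y{\left(t,T \right)} = 4 \frac{T}{4} = T$)
$m = 0$ ($m = \frac{\left(77 - 30\right) 0}{3} = \frac{47 \cdot 0}{3} = \frac{1}{3} \cdot 0 = 0$)
$\left(\left(-66\right) \left(-33\right) - 61\right) - m = \left(\left(-66\right) \left(-33\right) - 61\right) - 0 = \left(2178 - 61\right) + 0 = 2117 + 0 = 2117$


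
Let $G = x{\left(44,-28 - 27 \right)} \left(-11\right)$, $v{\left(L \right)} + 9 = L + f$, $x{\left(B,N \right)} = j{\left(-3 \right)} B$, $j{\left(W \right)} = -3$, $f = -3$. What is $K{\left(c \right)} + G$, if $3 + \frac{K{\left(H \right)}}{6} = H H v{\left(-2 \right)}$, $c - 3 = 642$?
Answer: $-34944666$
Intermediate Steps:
$x{\left(B,N \right)} = - 3 B$
$c = 645$ ($c = 3 + 642 = 645$)
$v{\left(L \right)} = -12 + L$ ($v{\left(L \right)} = -9 + \left(L - 3\right) = -9 + \left(-3 + L\right) = -12 + L$)
$G = 1452$ ($G = \left(-3\right) 44 \left(-11\right) = \left(-132\right) \left(-11\right) = 1452$)
$K{\left(H \right)} = -18 - 84 H^{2}$ ($K{\left(H \right)} = -18 + 6 H H \left(-12 - 2\right) = -18 + 6 H^{2} \left(-14\right) = -18 + 6 \left(- 14 H^{2}\right) = -18 - 84 H^{2}$)
$K{\left(c \right)} + G = \left(-18 - 84 \cdot 645^{2}\right) + 1452 = \left(-18 - 34946100\right) + 1452 = -34946118 + 1452 = -34944666$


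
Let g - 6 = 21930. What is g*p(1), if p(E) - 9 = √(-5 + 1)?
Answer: 197424 + 43872*I ≈ 1.9742e+5 + 43872.0*I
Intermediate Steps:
g = 21936 (g = 6 + 21930 = 21936)
p(E) = 9 + 2*I (p(E) = 9 + √(-5 + 1) = 9 + √(-4) = 9 + 2*I)
g*p(1) = 21936*(9 + 2*I) = 197424 + 43872*I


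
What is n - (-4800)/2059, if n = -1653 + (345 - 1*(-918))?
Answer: -798210/2059 ≈ -387.67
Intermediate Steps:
n = -390 (n = -1653 + (345 + 918) = -1653 + 1263 = -390)
n - (-4800)/2059 = -390 - (-4800)/2059 = -390 - 1*(-4800/2059) = -390 + 4800/2059 = -798210/2059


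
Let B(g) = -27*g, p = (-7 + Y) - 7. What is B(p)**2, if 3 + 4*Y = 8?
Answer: 1896129/16 ≈ 1.1851e+5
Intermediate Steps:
Y = 5/4 (Y = -3/4 + (1/4)*8 = -3/4 + 2 = 5/4 ≈ 1.2500)
p = -51/4 (p = (-7 + 5/4) - 7 = -23/4 - 7 = -51/4 ≈ -12.750)
B(p)**2 = (-27*(-51/4))**2 = (1377/4)**2 = 1896129/16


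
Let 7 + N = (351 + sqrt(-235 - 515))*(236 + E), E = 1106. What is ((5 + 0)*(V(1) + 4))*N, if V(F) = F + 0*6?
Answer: 11775875 + 167750*I*sqrt(30) ≈ 1.1776e+7 + 9.1881e+5*I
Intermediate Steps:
V(F) = F (V(F) = F + 0 = F)
N = 471035 + 6710*I*sqrt(30) (N = -7 + (351 + sqrt(-235 - 515))*(236 + 1106) = -7 + (351 + sqrt(-750))*1342 = -7 + (351 + 5*I*sqrt(30))*1342 = -7 + (471042 + 6710*I*sqrt(30)) = 471035 + 6710*I*sqrt(30) ≈ 4.7104e+5 + 36752.0*I)
((5 + 0)*(V(1) + 4))*N = ((5 + 0)*(1 + 4))*(471035 + 6710*I*sqrt(30)) = (5*5)*(471035 + 6710*I*sqrt(30)) = 25*(471035 + 6710*I*sqrt(30)) = 11775875 + 167750*I*sqrt(30)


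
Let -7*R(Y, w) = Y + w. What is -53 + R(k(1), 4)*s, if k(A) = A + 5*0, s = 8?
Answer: -411/7 ≈ -58.714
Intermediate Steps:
k(A) = A (k(A) = A + 0 = A)
R(Y, w) = -Y/7 - w/7 (R(Y, w) = -(Y + w)/7 = -Y/7 - w/7)
-53 + R(k(1), 4)*s = -53 + (-1/7*1 - 1/7*4)*8 = -53 + (-1/7 - 4/7)*8 = -53 - 5/7*8 = -53 - 40/7 = -411/7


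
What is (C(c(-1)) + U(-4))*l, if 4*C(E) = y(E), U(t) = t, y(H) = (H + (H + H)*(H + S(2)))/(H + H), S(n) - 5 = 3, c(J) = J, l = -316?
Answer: 1343/2 ≈ 671.50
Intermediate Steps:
S(n) = 8 (S(n) = 5 + 3 = 8)
y(H) = (H + 2*H*(8 + H))/(2*H) (y(H) = (H + (H + H)*(H + 8))/(H + H) = (H + (2*H)*(8 + H))/((2*H)) = (H + 2*H*(8 + H))*(1/(2*H)) = (H + 2*H*(8 + H))/(2*H))
C(E) = 17/8 + E/4 (C(E) = (17/2 + E)/4 = 17/8 + E/4)
(C(c(-1)) + U(-4))*l = ((17/8 + (¼)*(-1)) - 4)*(-316) = ((17/8 - ¼) - 4)*(-316) = (15/8 - 4)*(-316) = -17/8*(-316) = 1343/2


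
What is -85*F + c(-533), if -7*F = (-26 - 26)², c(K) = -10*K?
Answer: 267150/7 ≈ 38164.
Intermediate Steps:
F = -2704/7 (F = -(-26 - 26)²/7 = -⅐*(-52)² = -⅐*2704 = -2704/7 ≈ -386.29)
-85*F + c(-533) = -85*(-2704/7) - 10*(-533) = 229840/7 + 5330 = 267150/7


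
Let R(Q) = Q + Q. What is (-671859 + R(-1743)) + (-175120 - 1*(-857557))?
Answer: 7092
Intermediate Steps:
R(Q) = 2*Q
(-671859 + R(-1743)) + (-175120 - 1*(-857557)) = (-671859 + 2*(-1743)) + (-175120 - 1*(-857557)) = (-671859 - 3486) + (-175120 + 857557) = -675345 + 682437 = 7092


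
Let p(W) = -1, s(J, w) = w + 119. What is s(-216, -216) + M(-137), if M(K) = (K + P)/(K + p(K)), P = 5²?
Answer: -6637/69 ≈ -96.188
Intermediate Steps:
s(J, w) = 119 + w
P = 25
M(K) = (25 + K)/(-1 + K) (M(K) = (K + 25)/(K - 1) = (25 + K)/(-1 + K))
s(-216, -216) + M(-137) = (119 - 216) + (25 - 137)/(-1 - 137) = -97 - 112/(-138) = -97 - 1/138*(-112) = -97 + 56/69 = -6637/69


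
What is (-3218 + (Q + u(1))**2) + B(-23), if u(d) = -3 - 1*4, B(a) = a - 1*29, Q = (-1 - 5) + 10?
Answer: -3261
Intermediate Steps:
Q = 4 (Q = -6 + 10 = 4)
B(a) = -29 + a (B(a) = a - 29 = -29 + a)
u(d) = -7 (u(d) = -3 - 4 = -7)
(-3218 + (Q + u(1))**2) + B(-23) = (-3218 + (4 - 7)**2) + (-29 - 23) = (-3218 + (-3)**2) - 52 = (-3218 + 9) - 52 = -3209 - 52 = -3261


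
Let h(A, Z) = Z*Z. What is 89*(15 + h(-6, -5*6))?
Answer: 81435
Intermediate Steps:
h(A, Z) = Z²
89*(15 + h(-6, -5*6)) = 89*(15 + (-5*6)²) = 89*(15 + (-30)²) = 89*(15 + 900) = 89*915 = 81435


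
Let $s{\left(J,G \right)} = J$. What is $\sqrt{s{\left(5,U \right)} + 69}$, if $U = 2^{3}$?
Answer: $\sqrt{74} \approx 8.6023$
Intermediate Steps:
$U = 8$
$\sqrt{s{\left(5,U \right)} + 69} = \sqrt{5 + 69} = \sqrt{74}$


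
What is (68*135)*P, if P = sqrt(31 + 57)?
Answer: 18360*sqrt(22) ≈ 86116.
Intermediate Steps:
P = 2*sqrt(22) (P = sqrt(88) = 2*sqrt(22) ≈ 9.3808)
(68*135)*P = (68*135)*(2*sqrt(22)) = 9180*(2*sqrt(22)) = 18360*sqrt(22)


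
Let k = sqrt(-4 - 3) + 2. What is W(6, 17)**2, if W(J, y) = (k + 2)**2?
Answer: (4 + I*sqrt(7))**4 ≈ -367.0 + 380.99*I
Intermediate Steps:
k = 2 + I*sqrt(7) (k = sqrt(-7) + 2 = I*sqrt(7) + 2 = 2 + I*sqrt(7) ≈ 2.0 + 2.6458*I)
W(J, y) = (4 + I*sqrt(7))**2 (W(J, y) = ((2 + I*sqrt(7)) + 2)**2 = (4 + I*sqrt(7))**2)
W(6, 17)**2 = ((4 + I*sqrt(7))**2)**2 = (4 + I*sqrt(7))**4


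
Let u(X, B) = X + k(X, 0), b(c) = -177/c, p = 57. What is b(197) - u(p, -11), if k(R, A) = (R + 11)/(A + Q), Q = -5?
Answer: -43634/985 ≈ -44.298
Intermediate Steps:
k(R, A) = (11 + R)/(-5 + A) (k(R, A) = (R + 11)/(A - 5) = (11 + R)/(-5 + A))
u(X, B) = -11/5 + 4*X/5 (u(X, B) = X + (11 + X)/(-5 + 0) = X + (11 + X)/(-5) = X - (11 + X)/5 = X + (-11/5 - X/5) = -11/5 + 4*X/5)
b(197) - u(p, -11) = -177/197 - (-11/5 + (⅘)*57) = -177*1/197 - (-11/5 + 228/5) = -177/197 - 1*217/5 = -177/197 - 217/5 = -43634/985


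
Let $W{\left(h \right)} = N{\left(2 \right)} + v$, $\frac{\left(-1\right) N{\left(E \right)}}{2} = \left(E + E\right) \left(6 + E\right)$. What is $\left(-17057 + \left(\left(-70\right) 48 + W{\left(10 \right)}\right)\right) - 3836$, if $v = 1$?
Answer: $-24316$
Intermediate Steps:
$N{\left(E \right)} = - 4 E \left(6 + E\right)$ ($N{\left(E \right)} = - 2 \left(E + E\right) \left(6 + E\right) = - 2 \cdot 2 E \left(6 + E\right) = - 4 E \left(6 + E\right)$)
$W{\left(h \right)} = -63$ ($W{\left(h \right)} = \left(-4\right) 2 \left(6 + 2\right) + 1 = \left(-4\right) 2 \cdot 8 + 1 = -64 + 1 = -63$)
$\left(-17057 + \left(\left(-70\right) 48 + W{\left(10 \right)}\right)\right) - 3836 = \left(-17057 - 3423\right) - 3836 = -20480 - 3836 = -24316$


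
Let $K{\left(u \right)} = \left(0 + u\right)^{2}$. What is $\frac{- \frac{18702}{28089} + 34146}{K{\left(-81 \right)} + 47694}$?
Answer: $\frac{106567588}{169329855} \approx 0.62935$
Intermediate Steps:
$K{\left(u \right)} = u^{2}$
$\frac{- \frac{18702}{28089} + 34146}{K{\left(-81 \right)} + 47694} = \frac{- \frac{18702}{28089} + 34146}{\left(-81\right)^{2} + 47694} = \frac{\left(-18702\right) \frac{1}{28089} + 34146}{6561 + 47694} = \frac{- \frac{2078}{3121} + 34146}{54255} = \frac{106567588}{3121} \cdot \frac{1}{54255} = \frac{106567588}{169329855}$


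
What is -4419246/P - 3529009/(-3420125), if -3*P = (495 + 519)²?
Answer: 209280487671/15028029250 ≈ 13.926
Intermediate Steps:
P = -342732 (P = -(495 + 519)²/3 = -⅓*1014² = -⅓*1028196 = -342732)
-4419246/P - 3529009/(-3420125) = -4419246/(-342732) - 3529009/(-3420125) = -4419246*(-1/342732) - 3529009*(-1/3420125) = 56657/4394 + 3529009/3420125 = 209280487671/15028029250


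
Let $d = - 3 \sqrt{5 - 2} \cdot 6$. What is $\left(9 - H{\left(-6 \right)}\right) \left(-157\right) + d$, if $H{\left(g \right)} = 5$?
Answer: $-628 - 18 \sqrt{3} \approx -659.18$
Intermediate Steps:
$d = - 18 \sqrt{3}$ ($d = - 3 \sqrt{3} \cdot 6 = - 18 \sqrt{3} \approx -31.177$)
$\left(9 - H{\left(-6 \right)}\right) \left(-157\right) + d = \left(9 - 5\right) \left(-157\right) - 18 \sqrt{3} = 4 \left(-157\right) - 18 \sqrt{3} = -628 - 18 \sqrt{3}$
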